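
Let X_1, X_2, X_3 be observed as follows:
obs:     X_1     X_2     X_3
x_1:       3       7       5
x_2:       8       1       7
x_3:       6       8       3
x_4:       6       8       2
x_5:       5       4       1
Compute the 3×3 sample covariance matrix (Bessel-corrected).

Step 1 — column means:
  mean(X_1) = (3 + 8 + 6 + 6 + 5) / 5 = 28/5 = 5.6
  mean(X_2) = (7 + 1 + 8 + 8 + 4) / 5 = 28/5 = 5.6
  mean(X_3) = (5 + 7 + 3 + 2 + 1) / 5 = 18/5 = 3.6

Step 2 — sample covariance S[i,j] = (1/(n-1)) · Σ_k (x_{k,i} - mean_i) · (x_{k,j} - mean_j), with n-1 = 4.
  S[X_1,X_1] = ((-2.6)·(-2.6) + (2.4)·(2.4) + (0.4)·(0.4) + (0.4)·(0.4) + (-0.6)·(-0.6)) / 4 = 13.2/4 = 3.3
  S[X_1,X_2] = ((-2.6)·(1.4) + (2.4)·(-4.6) + (0.4)·(2.4) + (0.4)·(2.4) + (-0.6)·(-1.6)) / 4 = -11.8/4 = -2.95
  S[X_1,X_3] = ((-2.6)·(1.4) + (2.4)·(3.4) + (0.4)·(-0.6) + (0.4)·(-1.6) + (-0.6)·(-2.6)) / 4 = 5.2/4 = 1.3
  S[X_2,X_2] = ((1.4)·(1.4) + (-4.6)·(-4.6) + (2.4)·(2.4) + (2.4)·(2.4) + (-1.6)·(-1.6)) / 4 = 37.2/4 = 9.3
  S[X_2,X_3] = ((1.4)·(1.4) + (-4.6)·(3.4) + (2.4)·(-0.6) + (2.4)·(-1.6) + (-1.6)·(-2.6)) / 4 = -14.8/4 = -3.7
  S[X_3,X_3] = ((1.4)·(1.4) + (3.4)·(3.4) + (-0.6)·(-0.6) + (-1.6)·(-1.6) + (-2.6)·(-2.6)) / 4 = 23.2/4 = 5.8

S is symmetric (S[j,i] = S[i,j]). Assembling:

S = [[3.3, -2.95, 1.3],
 [-2.95, 9.3, -3.7],
 [1.3, -3.7, 5.8]]


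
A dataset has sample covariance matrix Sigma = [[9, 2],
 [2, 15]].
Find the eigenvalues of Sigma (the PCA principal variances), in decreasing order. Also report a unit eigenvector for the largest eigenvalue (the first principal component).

Step 1 — characteristic polynomial of 2×2 Sigma:
  det(Sigma - λI) = λ² - trace · λ + det = 0.
  trace = 9 + 15 = 24, det = 9·15 - (2)² = 131.
Step 2 — discriminant:
  Δ = trace² - 4·det = 576 - 524 = 52.
Step 3 — eigenvalues:
  λ = (trace ± √Δ)/2 = (24 ± 7.2111)/2,
  λ_1 = 15.6056,  λ_2 = 8.3944.

Step 4 — unit eigenvector for λ_1: solve (Sigma - λ_1 I)v = 0. First row:
  (9 - 15.6056)·v_x + (2)·v_y = 0, i.e. (-6.6056)·v_x + (2)·v_y = 0,
  so v ∝ (b, λ_1 - a) = (2, 6.6056) = u.
  ||u|| = √((2)² + (6.6056)²) = √(47.6333) ≈ 6.9017,
  v_1 = u/||u|| ≈ (0.2898, 0.9571) (||v_1|| = 1).

λ_1 = 15.6056,  λ_2 = 8.3944;  v_1 ≈ (0.2898, 0.9571)


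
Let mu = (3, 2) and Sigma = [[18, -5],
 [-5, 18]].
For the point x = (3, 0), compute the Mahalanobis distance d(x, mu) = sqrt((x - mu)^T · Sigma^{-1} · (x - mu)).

Step 1 — centre the observation: (x - mu) = (0, -2).

Step 2 — invert Sigma. det(Sigma) = 18·18 - (-5)² = 299.
  Sigma^{-1} = (1/det) · [[d, -b], [-b, a]] = [[0.0602, 0.0167],
 [0.0167, 0.0602]].

Step 3 — form the quadratic (x - mu)^T · Sigma^{-1} · (x - mu):
  Sigma^{-1} · (x - mu) = (-0.0334, -0.1204).
  (x - mu)^T · [Sigma^{-1} · (x - mu)] = (0)·(-0.0334) + (-2)·(-0.1204) = 0.2408.

Step 4 — take square root: d = √(0.2408) ≈ 0.4907.

d(x, mu) = √(0.2408) ≈ 0.4907


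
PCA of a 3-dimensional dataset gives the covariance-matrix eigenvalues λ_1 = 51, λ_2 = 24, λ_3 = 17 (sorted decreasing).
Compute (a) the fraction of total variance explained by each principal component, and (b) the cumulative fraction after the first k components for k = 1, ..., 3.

Step 1 — total variance = trace(Sigma) = Σ λ_i = 51 + 24 + 17 = 92.

Step 2 — fraction explained by component i = λ_i / Σ λ:
  PC1: 51/92 = 0.5543
  PC2: 24/92 = 0.2609
  PC3: 17/92 = 0.1848

Step 3 — cumulative fraction after k components = (λ_1 + ... + λ_k) / Σ λ:
  k = 1: 51/92 = 0.5543
  k = 2: (51 + 24)/92 = 75/92 = 0.8152
  k = 3: (51 + 24 + 17)/92 = 92/92 = 1

Summary (fraction, with percent):

explained: PC1 0.5543 (55.43%), PC2 0.2609 (26.09%), PC3 0.1848 (18.48%);  cumulative: 0.5543, 0.8152, 1


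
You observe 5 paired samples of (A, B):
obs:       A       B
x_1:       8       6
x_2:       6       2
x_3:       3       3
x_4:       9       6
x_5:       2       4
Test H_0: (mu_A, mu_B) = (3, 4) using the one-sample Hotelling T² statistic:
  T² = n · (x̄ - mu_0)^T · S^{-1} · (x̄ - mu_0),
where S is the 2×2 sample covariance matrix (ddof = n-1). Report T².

Step 1 — sample mean vector:
  mean(A) = (8 + 6 + 3 + 9 + 2) / 5 = 28/5 = 5.6
  mean(B) = (6 + 2 + 3 + 6 + 4) / 5 = 21/5 = 4.2
  x̄ = (5.6, 4.2),  deviation x̄ - mu_0 = (5.6, 4.2) - (3, 4) = (2.6, 0.2).

Step 2 — sample covariance matrix, S[i,j] = (1/(n-1)) · Σ_k (x_{k,i} - mean_i) · (x_{k,j} - mean_j), divisor n-1 = 4:
  S[A,A] = ((2.4)·(2.4) + (0.4)·(0.4) + (-2.6)·(-2.6) + (3.4)·(3.4) + (-3.6)·(-3.6)) / 4 = 37.2/4 = 9.3
  S[A,B] = ((2.4)·(1.8) + (0.4)·(-2.2) + (-2.6)·(-1.2) + (3.4)·(1.8) + (-3.6)·(-0.2)) / 4 = 13.4/4 = 3.35
  S[B,B] = ((1.8)·(1.8) + (-2.2)·(-2.2) + (-1.2)·(-1.2) + (1.8)·(1.8) + (-0.2)·(-0.2)) / 4 = 12.8/4 = 3.2
  S = [[9.3, 3.35],
 [3.35, 3.2]].

Step 3 — invert S. det(S) = 9.3·3.2 - (3.35)² = 18.5375.
  S^{-1} = (1/det) · [[d, -b], [-b, a]] = [[0.1726, -0.1807],
 [-0.1807, 0.5017]].

Step 4 — quadratic form (x̄ - mu_0)^T · S^{-1} · (x̄ - mu_0):
  S^{-1} · (x̄ - mu_0) = (0.4127, -0.3695),
  (x̄ - mu_0)^T · [...] = (2.6)·(0.4127) + (0.2)·(-0.3695) = 0.9991.

Step 5 — scale by n: T² = 5 · 0.9991 = 4.9953.

T² ≈ 4.9953


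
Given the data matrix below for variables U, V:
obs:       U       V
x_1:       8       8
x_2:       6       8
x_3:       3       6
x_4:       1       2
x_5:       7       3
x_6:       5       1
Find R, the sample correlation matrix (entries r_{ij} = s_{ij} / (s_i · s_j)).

Step 1 — column means:
  mean(U) = (8 + 6 + 3 + 1 + 7 + 5) / 6 = 30/6 = 5
  mean(V) = (8 + 8 + 6 + 2 + 3 + 1) / 6 = 28/6 = 4.6667

Step 2 — sample variances and covariances s[i,j] = (1/(n-1)) · Σ_k (x_{k,i} - mean_i) · (x_{k,j} - mean_j), with n-1 = 5:
  s[U,U] = ((3)·(3) + (1)·(1) + (-2)·(-2) + (-4)·(-4) + (2)·(2) + (0)·(0)) / 5 = 34/5 = 6.8
  s[U,V] = ((3)·(3.3333) + (1)·(3.3333) + (-2)·(1.3333) + (-4)·(-2.6667) + (2)·(-1.6667) + (0)·(-3.6667)) / 5 = 18/5 = 3.6
  s[V,V] = ((3.3333)·(3.3333) + (3.3333)·(3.3333) + (1.3333)·(1.3333) + (-2.6667)·(-2.6667) + (-1.6667)·(-1.6667) + (-3.6667)·(-3.6667)) / 5 = 47.3333/5 = 9.4667
  Sample standard deviations s_i = √(s[i,i]):
  s(U) = √(6.8) = 2.6077
  s(V) = √(9.4667) = 3.0768

Step 3 — r_{ij} = s_{ij} / (s_i · s_j):
  r[U,U] = 1 (diagonal).
  r[U,V] = 3.6 / (2.6077 · 3.0768) = 3.6 / 8.0233 = 0.4487
  r[V,V] = 1 (diagonal).

R is symmetric with unit diagonal. Assembling:

R = [[1, 0.4487],
 [0.4487, 1]]


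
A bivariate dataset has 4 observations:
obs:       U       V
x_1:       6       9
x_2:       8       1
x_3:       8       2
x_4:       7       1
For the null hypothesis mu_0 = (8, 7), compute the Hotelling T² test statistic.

Step 1 — sample mean vector:
  mean(U) = (6 + 8 + 8 + 7) / 4 = 29/4 = 7.25
  mean(V) = (9 + 1 + 2 + 1) / 4 = 13/4 = 3.25
  x̄ = (7.25, 3.25),  deviation x̄ - mu_0 = (7.25, 3.25) - (8, 7) = (-0.75, -3.75).

Step 2 — sample covariance matrix, S[i,j] = (1/(n-1)) · Σ_k (x_{k,i} - mean_i) · (x_{k,j} - mean_j), divisor n-1 = 3:
  S[U,U] = ((-1.25)·(-1.25) + (0.75)·(0.75) + (0.75)·(0.75) + (-0.25)·(-0.25)) / 3 = 2.75/3 = 0.9167
  S[U,V] = ((-1.25)·(5.75) + (0.75)·(-2.25) + (0.75)·(-1.25) + (-0.25)·(-2.25)) / 3 = -9.25/3 = -3.0833
  S[V,V] = ((5.75)·(5.75) + (-2.25)·(-2.25) + (-1.25)·(-1.25) + (-2.25)·(-2.25)) / 3 = 44.75/3 = 14.9167
  S = [[0.9167, -3.0833],
 [-3.0833, 14.9167]].

Step 3 — invert S. det(S) = 0.9167·14.9167 - (-3.0833)² = 4.1667.
  S^{-1} = (1/det) · [[d, -b], [-b, a]] = [[3.58, 0.74],
 [0.74, 0.22]].

Step 4 — quadratic form (x̄ - mu_0)^T · S^{-1} · (x̄ - mu_0):
  S^{-1} · (x̄ - mu_0) = (-5.46, -1.38),
  (x̄ - mu_0)^T · [...] = (-0.75)·(-5.46) + (-3.75)·(-1.38) = 9.27.

Step 5 — scale by n: T² = 4 · 9.27 = 37.08.

T² ≈ 37.08


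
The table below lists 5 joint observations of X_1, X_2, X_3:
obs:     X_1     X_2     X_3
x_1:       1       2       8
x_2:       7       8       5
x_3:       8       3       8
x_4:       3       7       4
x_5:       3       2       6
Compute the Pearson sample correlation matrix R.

Step 1 — column means:
  mean(X_1) = (1 + 7 + 8 + 3 + 3) / 5 = 22/5 = 4.4
  mean(X_2) = (2 + 8 + 3 + 7 + 2) / 5 = 22/5 = 4.4
  mean(X_3) = (8 + 5 + 8 + 4 + 6) / 5 = 31/5 = 6.2

Step 2 — sample variances and covariances s[i,j] = (1/(n-1)) · Σ_k (x_{k,i} - mean_i) · (x_{k,j} - mean_j), with n-1 = 4:
  s[X_1,X_1] = ((-3.4)·(-3.4) + (2.6)·(2.6) + (3.6)·(3.6) + (-1.4)·(-1.4) + (-1.4)·(-1.4)) / 4 = 35.2/4 = 8.8
  s[X_1,X_2] = ((-3.4)·(-2.4) + (2.6)·(3.6) + (3.6)·(-1.4) + (-1.4)·(2.6) + (-1.4)·(-2.4)) / 4 = 12.2/4 = 3.05
  s[X_1,X_3] = ((-3.4)·(1.8) + (2.6)·(-1.2) + (3.6)·(1.8) + (-1.4)·(-2.2) + (-1.4)·(-0.2)) / 4 = 0.6/4 = 0.15
  s[X_2,X_2] = ((-2.4)·(-2.4) + (3.6)·(3.6) + (-1.4)·(-1.4) + (2.6)·(2.6) + (-2.4)·(-2.4)) / 4 = 33.2/4 = 8.3
  s[X_2,X_3] = ((-2.4)·(1.8) + (3.6)·(-1.2) + (-1.4)·(1.8) + (2.6)·(-2.2) + (-2.4)·(-0.2)) / 4 = -16.4/4 = -4.1
  s[X_3,X_3] = ((1.8)·(1.8) + (-1.2)·(-1.2) + (1.8)·(1.8) + (-2.2)·(-2.2) + (-0.2)·(-0.2)) / 4 = 12.8/4 = 3.2
  Sample standard deviations s_i = √(s[i,i]):
  s(X_1) = √(8.8) = 2.9665
  s(X_2) = √(8.3) = 2.881
  s(X_3) = √(3.2) = 1.7889

Step 3 — r_{ij} = s_{ij} / (s_i · s_j):
  r[X_1,X_1] = 1 (diagonal).
  r[X_1,X_2] = 3.05 / (2.9665 · 2.881) = 3.05 / 8.5463 = 0.3569
  r[X_1,X_3] = 0.15 / (2.9665 · 1.7889) = 0.15 / 5.3066 = 0.0283
  r[X_2,X_2] = 1 (diagonal).
  r[X_2,X_3] = -4.1 / (2.881 · 1.7889) = -4.1 / 5.1536 = -0.7956
  r[X_3,X_3] = 1 (diagonal).

R is symmetric with unit diagonal. Assembling:

R = [[1, 0.3569, 0.0283],
 [0.3569, 1, -0.7956],
 [0.0283, -0.7956, 1]]


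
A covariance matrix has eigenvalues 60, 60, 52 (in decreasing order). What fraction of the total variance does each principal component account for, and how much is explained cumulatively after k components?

Step 1 — total variance = trace(Sigma) = Σ λ_i = 60 + 60 + 52 = 172.

Step 2 — fraction explained by component i = λ_i / Σ λ:
  PC1: 60/172 = 0.3488
  PC2: 60/172 = 0.3488
  PC3: 52/172 = 0.3023

Step 3 — cumulative fraction after k components = (λ_1 + ... + λ_k) / Σ λ:
  k = 1: 60/172 = 0.3488
  k = 2: (60 + 60)/172 = 120/172 = 0.6977
  k = 3: (60 + 60 + 52)/172 = 172/172 = 1

Summary (fraction, with percent):

explained: PC1 0.3488 (34.88%), PC2 0.3488 (34.88%), PC3 0.3023 (30.23%);  cumulative: 0.3488, 0.6977, 1


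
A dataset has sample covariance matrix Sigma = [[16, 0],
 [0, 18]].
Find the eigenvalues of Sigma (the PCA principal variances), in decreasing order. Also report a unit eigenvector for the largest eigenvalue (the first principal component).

Step 1 — characteristic polynomial of 2×2 Sigma:
  det(Sigma - λI) = λ² - trace · λ + det = 0.
  trace = 16 + 18 = 34, det = 16·18 - (0)² = 288.
Step 2 — discriminant:
  Δ = trace² - 4·det = 1156 - 1152 = 4.
Step 3 — eigenvalues:
  λ = (trace ± √Δ)/2 = (34 ± 2)/2,
  λ_1 = 18,  λ_2 = 16.

Step 4 — unit eigenvector for λ_1: Sigma is diagonal, so its eigenvectors are the coordinate axes. λ_1 = 18 is the diagonal entry on the second coordinate axis, hence
  v_1 = (0, 1) (||v_1|| = 1).

λ_1 = 18,  λ_2 = 16;  v_1 ≈ (0, 1)


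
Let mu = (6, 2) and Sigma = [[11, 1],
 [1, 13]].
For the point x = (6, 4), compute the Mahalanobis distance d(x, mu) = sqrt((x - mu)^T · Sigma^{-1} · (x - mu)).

Step 1 — centre the observation: (x - mu) = (0, 2).

Step 2 — invert Sigma. det(Sigma) = 11·13 - (1)² = 142.
  Sigma^{-1} = (1/det) · [[d, -b], [-b, a]] = [[0.0915, -0.007],
 [-0.007, 0.0775]].

Step 3 — form the quadratic (x - mu)^T · Sigma^{-1} · (x - mu):
  Sigma^{-1} · (x - mu) = (-0.0141, 0.1549).
  (x - mu)^T · [Sigma^{-1} · (x - mu)] = (0)·(-0.0141) + (2)·(0.1549) = 0.3099.

Step 4 — take square root: d = √(0.3099) ≈ 0.5566.

d(x, mu) = √(0.3099) ≈ 0.5566


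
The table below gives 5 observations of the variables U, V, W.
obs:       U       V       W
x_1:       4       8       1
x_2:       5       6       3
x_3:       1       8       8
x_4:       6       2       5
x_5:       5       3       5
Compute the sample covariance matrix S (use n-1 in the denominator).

Step 1 — column means:
  mean(U) = (4 + 5 + 1 + 6 + 5) / 5 = 21/5 = 4.2
  mean(V) = (8 + 6 + 8 + 2 + 3) / 5 = 27/5 = 5.4
  mean(W) = (1 + 3 + 8 + 5 + 5) / 5 = 22/5 = 4.4

Step 2 — sample covariance S[i,j] = (1/(n-1)) · Σ_k (x_{k,i} - mean_i) · (x_{k,j} - mean_j), with n-1 = 4.
  S[U,U] = ((-0.2)·(-0.2) + (0.8)·(0.8) + (-3.2)·(-3.2) + (1.8)·(1.8) + (0.8)·(0.8)) / 4 = 14.8/4 = 3.7
  S[U,V] = ((-0.2)·(2.6) + (0.8)·(0.6) + (-3.2)·(2.6) + (1.8)·(-3.4) + (0.8)·(-2.4)) / 4 = -16.4/4 = -4.1
  S[U,W] = ((-0.2)·(-3.4) + (0.8)·(-1.4) + (-3.2)·(3.6) + (1.8)·(0.6) + (0.8)·(0.6)) / 4 = -10.4/4 = -2.6
  S[V,V] = ((2.6)·(2.6) + (0.6)·(0.6) + (2.6)·(2.6) + (-3.4)·(-3.4) + (-2.4)·(-2.4)) / 4 = 31.2/4 = 7.8
  S[V,W] = ((2.6)·(-3.4) + (0.6)·(-1.4) + (2.6)·(3.6) + (-3.4)·(0.6) + (-2.4)·(0.6)) / 4 = -3.8/4 = -0.95
  S[W,W] = ((-3.4)·(-3.4) + (-1.4)·(-1.4) + (3.6)·(3.6) + (0.6)·(0.6) + (0.6)·(0.6)) / 4 = 27.2/4 = 6.8

S is symmetric (S[j,i] = S[i,j]). Assembling:

S = [[3.7, -4.1, -2.6],
 [-4.1, 7.8, -0.95],
 [-2.6, -0.95, 6.8]]


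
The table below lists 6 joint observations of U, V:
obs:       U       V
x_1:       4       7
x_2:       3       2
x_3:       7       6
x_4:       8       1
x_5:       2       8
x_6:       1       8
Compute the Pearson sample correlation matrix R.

Step 1 — column means:
  mean(U) = (4 + 3 + 7 + 8 + 2 + 1) / 6 = 25/6 = 4.1667
  mean(V) = (7 + 2 + 6 + 1 + 8 + 8) / 6 = 32/6 = 5.3333

Step 2 — sample variances and covariances s[i,j] = (1/(n-1)) · Σ_k (x_{k,i} - mean_i) · (x_{k,j} - mean_j), with n-1 = 5:
  s[U,U] = ((-0.1667)·(-0.1667) + (-1.1667)·(-1.1667) + (2.8333)·(2.8333) + (3.8333)·(3.8333) + (-2.1667)·(-2.1667) + (-3.1667)·(-3.1667)) / 5 = 38.8333/5 = 7.7667
  s[U,V] = ((-0.1667)·(1.6667) + (-1.1667)·(-3.3333) + (2.8333)·(0.6667) + (3.8333)·(-4.3333) + (-2.1667)·(2.6667) + (-3.1667)·(2.6667)) / 5 = -25.3333/5 = -5.0667
  s[V,V] = ((1.6667)·(1.6667) + (-3.3333)·(-3.3333) + (0.6667)·(0.6667) + (-4.3333)·(-4.3333) + (2.6667)·(2.6667) + (2.6667)·(2.6667)) / 5 = 47.3333/5 = 9.4667
  Sample standard deviations s_i = √(s[i,i]):
  s(U) = √(7.7667) = 2.7869
  s(V) = √(9.4667) = 3.0768

Step 3 — r_{ij} = s_{ij} / (s_i · s_j):
  r[U,U] = 1 (diagonal).
  r[U,V] = -5.0667 / (2.7869 · 3.0768) = -5.0667 / 8.5746 = -0.5909
  r[V,V] = 1 (diagonal).

R is symmetric with unit diagonal. Assembling:

R = [[1, -0.5909],
 [-0.5909, 1]]


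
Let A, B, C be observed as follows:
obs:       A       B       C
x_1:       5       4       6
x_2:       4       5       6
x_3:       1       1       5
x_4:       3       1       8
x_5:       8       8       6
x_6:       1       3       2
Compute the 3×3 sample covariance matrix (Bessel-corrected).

Step 1 — column means:
  mean(A) = (5 + 4 + 1 + 3 + 8 + 1) / 6 = 22/6 = 3.6667
  mean(B) = (4 + 5 + 1 + 1 + 8 + 3) / 6 = 22/6 = 3.6667
  mean(C) = (6 + 6 + 5 + 8 + 6 + 2) / 6 = 33/6 = 5.5

Step 2 — sample covariance S[i,j] = (1/(n-1)) · Σ_k (x_{k,i} - mean_i) · (x_{k,j} - mean_j), with n-1 = 5.
  S[A,A] = ((1.3333)·(1.3333) + (0.3333)·(0.3333) + (-2.6667)·(-2.6667) + (-0.6667)·(-0.6667) + (4.3333)·(4.3333) + (-2.6667)·(-2.6667)) / 5 = 35.3333/5 = 7.0667
  S[A,B] = ((1.3333)·(0.3333) + (0.3333)·(1.3333) + (-2.6667)·(-2.6667) + (-0.6667)·(-2.6667) + (4.3333)·(4.3333) + (-2.6667)·(-0.6667)) / 5 = 30.3333/5 = 6.0667
  S[A,C] = ((1.3333)·(0.5) + (0.3333)·(0.5) + (-2.6667)·(-0.5) + (-0.6667)·(2.5) + (4.3333)·(0.5) + (-2.6667)·(-3.5)) / 5 = 12/5 = 2.4
  S[B,B] = ((0.3333)·(0.3333) + (1.3333)·(1.3333) + (-2.6667)·(-2.6667) + (-2.6667)·(-2.6667) + (4.3333)·(4.3333) + (-0.6667)·(-0.6667)) / 5 = 35.3333/5 = 7.0667
  S[B,C] = ((0.3333)·(0.5) + (1.3333)·(0.5) + (-2.6667)·(-0.5) + (-2.6667)·(2.5) + (4.3333)·(0.5) + (-0.6667)·(-3.5)) / 5 = 0/5 = 0
  S[C,C] = ((0.5)·(0.5) + (0.5)·(0.5) + (-0.5)·(-0.5) + (2.5)·(2.5) + (0.5)·(0.5) + (-3.5)·(-3.5)) / 5 = 19.5/5 = 3.9

S is symmetric (S[j,i] = S[i,j]). Assembling:

S = [[7.0667, 6.0667, 2.4],
 [6.0667, 7.0667, 0],
 [2.4, 0, 3.9]]


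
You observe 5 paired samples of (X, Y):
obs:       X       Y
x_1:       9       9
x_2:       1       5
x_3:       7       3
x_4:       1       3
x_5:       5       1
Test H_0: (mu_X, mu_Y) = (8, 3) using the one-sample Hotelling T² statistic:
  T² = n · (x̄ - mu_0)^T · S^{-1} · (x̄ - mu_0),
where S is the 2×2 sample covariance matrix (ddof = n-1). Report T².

Step 1 — sample mean vector:
  mean(X) = (9 + 1 + 7 + 1 + 5) / 5 = 23/5 = 4.6
  mean(Y) = (9 + 5 + 3 + 3 + 1) / 5 = 21/5 = 4.2
  x̄ = (4.6, 4.2),  deviation x̄ - mu_0 = (4.6, 4.2) - (8, 3) = (-3.4, 1.2).

Step 2 — sample covariance matrix, S[i,j] = (1/(n-1)) · Σ_k (x_{k,i} - mean_i) · (x_{k,j} - mean_j), divisor n-1 = 4:
  S[X,X] = ((4.4)·(4.4) + (-3.6)·(-3.6) + (2.4)·(2.4) + (-3.6)·(-3.6) + (0.4)·(0.4)) / 4 = 51.2/4 = 12.8
  S[X,Y] = ((4.4)·(4.8) + (-3.6)·(0.8) + (2.4)·(-1.2) + (-3.6)·(-1.2) + (0.4)·(-3.2)) / 4 = 18.4/4 = 4.6
  S[Y,Y] = ((4.8)·(4.8) + (0.8)·(0.8) + (-1.2)·(-1.2) + (-1.2)·(-1.2) + (-3.2)·(-3.2)) / 4 = 36.8/4 = 9.2
  S = [[12.8, 4.6],
 [4.6, 9.2]].

Step 3 — invert S. det(S) = 12.8·9.2 - (4.6)² = 96.6.
  S^{-1} = (1/det) · [[d, -b], [-b, a]] = [[0.0952, -0.0476],
 [-0.0476, 0.1325]].

Step 4 — quadratic form (x̄ - mu_0)^T · S^{-1} · (x̄ - mu_0):
  S^{-1} · (x̄ - mu_0) = (-0.381, 0.3209),
  (x̄ - mu_0)^T · [...] = (-3.4)·(-0.381) + (1.2)·(0.3209) = 1.6803.

Step 5 — scale by n: T² = 5 · 1.6803 = 8.4017.

T² ≈ 8.4017


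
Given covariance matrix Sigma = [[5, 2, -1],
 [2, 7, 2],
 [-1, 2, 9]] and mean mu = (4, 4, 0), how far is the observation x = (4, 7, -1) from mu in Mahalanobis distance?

Step 1 — centre the observation: (x - mu) = (0, 3, -1).

Step 2 — invert Sigma (cofactor / det for 3×3, or solve directly):
  Sigma^{-1} = [[0.2418, -0.082, 0.0451],
 [-0.082, 0.1803, -0.0492],
 [0.0451, -0.0492, 0.127]].

Step 3 — form the quadratic (x - mu)^T · Sigma^{-1} · (x - mu):
  Sigma^{-1} · (x - mu) = (-0.291, 0.5902, -0.2746).
  (x - mu)^T · [Sigma^{-1} · (x - mu)] = (0)·(-0.291) + (3)·(0.5902) + (-1)·(-0.2746) = 2.0451.

Step 4 — take square root: d = √(2.0451) ≈ 1.4301.

d(x, mu) = √(2.0451) ≈ 1.4301


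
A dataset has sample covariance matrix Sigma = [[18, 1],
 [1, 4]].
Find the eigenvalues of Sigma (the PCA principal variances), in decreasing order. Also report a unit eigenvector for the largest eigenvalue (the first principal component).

Step 1 — characteristic polynomial of 2×2 Sigma:
  det(Sigma - λI) = λ² - trace · λ + det = 0.
  trace = 18 + 4 = 22, det = 18·4 - (1)² = 71.
Step 2 — discriminant:
  Δ = trace² - 4·det = 484 - 284 = 200.
Step 3 — eigenvalues:
  λ = (trace ± √Δ)/2 = (22 ± 14.1421)/2,
  λ_1 = 18.0711,  λ_2 = 3.9289.

Step 4 — unit eigenvector for λ_1: solve (Sigma - λ_1 I)v = 0. First row:
  (18 - 18.0711)·v_x + (1)·v_y = 0, i.e. (-0.0711)·v_x + (1)·v_y = 0,
  so v ∝ (b, λ_1 - a) = (1, 0.0711) = u.
  ||u|| = √((1)² + (0.0711)²) = √(1.0051) ≈ 1.0025,
  v_1 = u/||u|| ≈ (0.9975, 0.0709) (||v_1|| = 1).

λ_1 = 18.0711,  λ_2 = 3.9289;  v_1 ≈ (0.9975, 0.0709)


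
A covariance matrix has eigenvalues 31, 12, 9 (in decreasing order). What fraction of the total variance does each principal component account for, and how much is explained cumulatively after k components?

Step 1 — total variance = trace(Sigma) = Σ λ_i = 31 + 12 + 9 = 52.

Step 2 — fraction explained by component i = λ_i / Σ λ:
  PC1: 31/52 = 0.5962
  PC2: 12/52 = 0.2308
  PC3: 9/52 = 0.1731

Step 3 — cumulative fraction after k components = (λ_1 + ... + λ_k) / Σ λ:
  k = 1: 31/52 = 0.5962
  k = 2: (31 + 12)/52 = 43/52 = 0.8269
  k = 3: (31 + 12 + 9)/52 = 52/52 = 1

Summary (fraction, with percent):

explained: PC1 0.5962 (59.62%), PC2 0.2308 (23.08%), PC3 0.1731 (17.31%);  cumulative: 0.5962, 0.8269, 1


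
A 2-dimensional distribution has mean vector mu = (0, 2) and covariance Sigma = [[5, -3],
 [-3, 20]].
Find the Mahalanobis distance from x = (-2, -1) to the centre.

Step 1 — centre the observation: (x - mu) = (-2, -3).

Step 2 — invert Sigma. det(Sigma) = 5·20 - (-3)² = 91.
  Sigma^{-1} = (1/det) · [[d, -b], [-b, a]] = [[0.2198, 0.033],
 [0.033, 0.0549]].

Step 3 — form the quadratic (x - mu)^T · Sigma^{-1} · (x - mu):
  Sigma^{-1} · (x - mu) = (-0.5385, -0.2308).
  (x - mu)^T · [Sigma^{-1} · (x - mu)] = (-2)·(-0.5385) + (-3)·(-0.2308) = 1.7692.

Step 4 — take square root: d = √(1.7692) ≈ 1.3301.

d(x, mu) = √(1.7692) ≈ 1.3301


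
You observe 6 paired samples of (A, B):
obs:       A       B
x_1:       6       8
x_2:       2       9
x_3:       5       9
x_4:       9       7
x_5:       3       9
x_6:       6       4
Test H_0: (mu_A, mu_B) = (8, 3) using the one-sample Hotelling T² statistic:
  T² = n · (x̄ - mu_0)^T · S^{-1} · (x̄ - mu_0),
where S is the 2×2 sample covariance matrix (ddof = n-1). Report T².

Step 1 — sample mean vector:
  mean(A) = (6 + 2 + 5 + 9 + 3 + 6) / 6 = 31/6 = 5.1667
  mean(B) = (8 + 9 + 9 + 7 + 9 + 4) / 6 = 46/6 = 7.6667
  x̄ = (5.1667, 7.6667),  deviation x̄ - mu_0 = (5.1667, 7.6667) - (8, 3) = (-2.8333, 4.6667).

Step 2 — sample covariance matrix, S[i,j] = (1/(n-1)) · Σ_k (x_{k,i} - mean_i) · (x_{k,j} - mean_j), divisor n-1 = 5:
  S[A,A] = ((0.8333)·(0.8333) + (-3.1667)·(-3.1667) + (-0.1667)·(-0.1667) + (3.8333)·(3.8333) + (-2.1667)·(-2.1667) + (0.8333)·(0.8333)) / 5 = 30.8333/5 = 6.1667
  S[A,B] = ((0.8333)·(0.3333) + (-3.1667)·(1.3333) + (-0.1667)·(1.3333) + (3.8333)·(-0.6667) + (-2.1667)·(1.3333) + (0.8333)·(-3.6667)) / 5 = -12.6667/5 = -2.5333
  S[B,B] = ((0.3333)·(0.3333) + (1.3333)·(1.3333) + (1.3333)·(1.3333) + (-0.6667)·(-0.6667) + (1.3333)·(1.3333) + (-3.6667)·(-3.6667)) / 5 = 19.3333/5 = 3.8667
  S = [[6.1667, -2.5333],
 [-2.5333, 3.8667]].

Step 3 — invert S. det(S) = 6.1667·3.8667 - (-2.5333)² = 17.4267.
  S^{-1} = (1/det) · [[d, -b], [-b, a]] = [[0.2219, 0.1454],
 [0.1454, 0.3539]].

Step 4 — quadratic form (x̄ - mu_0)^T · S^{-1} · (x̄ - mu_0):
  S^{-1} · (x̄ - mu_0) = (0.0497, 1.2395),
  (x̄ - mu_0)^T · [...] = (-2.8333)·(0.0497) + (4.6667)·(1.2395) = 5.6433.

Step 5 — scale by n: T² = 6 · 5.6433 = 33.86.

T² ≈ 33.86


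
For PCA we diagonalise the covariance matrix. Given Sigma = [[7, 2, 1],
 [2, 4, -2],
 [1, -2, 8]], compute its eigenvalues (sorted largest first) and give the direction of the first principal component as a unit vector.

Step 1 — characteristic polynomial p(λ) = det(λI - Sigma) = λ³ - tr·λ² + c_1·λ - det, where tr = trace, c_1 = sum of the principal 2×2 minors, det = det(Sigma):
  tr = 7 + 4 + 8 = 19,
  c_1 = (7·4 - (2)²) + (7·8 - (1)²) + (4·8 - (-2)²) = 24 + 55 + 28 = 107,
  det = 7·(4·8 - (-2)²) - (2)·((2)·8 - (-2)·(1)) + (1)·((2)·(-2) - 4·(1)) = 7·(28) - (2)·(18) + (1)·(-8) = 152.
  So p(λ) = λ³ - 19λ² + 107λ - 152.
Step 2 — look for an integer root (rational root theorem: any rational root is an integer divisor of 152). Testing λ = 8:
  p(8) = 512 - 1216 + 856 - 152 = 0  ✓
  Dividing out (λ - 8): p(λ) = (λ - 8)(λ² - 11λ + 19).
Step 3 — remaining eigenvalues from the quadratic λ² - 11λ + 19 = 0:
  Δ = 11² - 4·19 = 121 - 76 = 45,  λ = (11 ± √45)/2 = (11 ± 6.7082)/2 ≈ 8.8541 or 2.1459.
  Sorted: λ_1 = 8.8541,  λ_2 = 8,  λ_3 = 2.1459  (check: sum = 19 = tr ✓).

Step 4 — unit eigenvector for λ_1 ≈ 8.8541: v spans the null space of (Sigma - λ_1 I), whose rows are
  r_1 = (-1.8541, 2, 1),  r_2 = (2, -4.8541, -2),  r_3 = (1, -2, -0.8541).
  v is orthogonal to every row, so take v ∝ r_1 × r_2 = ((2)·(-2) - (1)·(-4.8541), (1)·(2) - (-1.8541)·(-2), (-1.8541)·(-4.8541) - (2)·(2)) ≈ (0.8541, -1.7082, 5).
  Let u = (0.8541, -1.7082, 5).
  ||u|| = √((0.8541)² + (-1.7082)² + (5)²) = √(28.6475) ≈ 5.3523,  v_1 = u/||u|| ≈ (0.1596, -0.3192, 0.9342) (||v_1|| = 1).

λ_1 = 8.8541,  λ_2 = 8,  λ_3 = 2.1459;  v_1 ≈ (0.1596, -0.3192, 0.9342)


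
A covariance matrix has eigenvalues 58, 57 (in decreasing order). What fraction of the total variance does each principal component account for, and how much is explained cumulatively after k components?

Step 1 — total variance = trace(Sigma) = Σ λ_i = 58 + 57 = 115.

Step 2 — fraction explained by component i = λ_i / Σ λ:
  PC1: 58/115 = 0.5043
  PC2: 57/115 = 0.4957

Step 3 — cumulative fraction after k components = (λ_1 + ... + λ_k) / Σ λ:
  k = 1: 58/115 = 0.5043
  k = 2: (58 + 57)/115 = 115/115 = 1

Summary (fraction, with percent):

explained: PC1 0.5043 (50.43%), PC2 0.4957 (49.57%);  cumulative: 0.5043, 1


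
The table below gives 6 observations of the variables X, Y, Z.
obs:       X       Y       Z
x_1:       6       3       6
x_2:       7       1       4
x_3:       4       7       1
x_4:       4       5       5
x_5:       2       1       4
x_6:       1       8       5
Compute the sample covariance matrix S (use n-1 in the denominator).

Step 1 — column means:
  mean(X) = (6 + 7 + 4 + 4 + 2 + 1) / 6 = 24/6 = 4
  mean(Y) = (3 + 1 + 7 + 5 + 1 + 8) / 6 = 25/6 = 4.1667
  mean(Z) = (6 + 4 + 1 + 5 + 4 + 5) / 6 = 25/6 = 4.1667

Step 2 — sample covariance S[i,j] = (1/(n-1)) · Σ_k (x_{k,i} - mean_i) · (x_{k,j} - mean_j), with n-1 = 5.
  S[X,X] = ((2)·(2) + (3)·(3) + (0)·(0) + (0)·(0) + (-2)·(-2) + (-3)·(-3)) / 5 = 26/5 = 5.2
  S[X,Y] = ((2)·(-1.1667) + (3)·(-3.1667) + (0)·(2.8333) + (0)·(0.8333) + (-2)·(-3.1667) + (-3)·(3.8333)) / 5 = -17/5 = -3.4
  S[X,Z] = ((2)·(1.8333) + (3)·(-0.1667) + (0)·(-3.1667) + (0)·(0.8333) + (-2)·(-0.1667) + (-3)·(0.8333)) / 5 = 1/5 = 0.2
  S[Y,Y] = ((-1.1667)·(-1.1667) + (-3.1667)·(-3.1667) + (2.8333)·(2.8333) + (0.8333)·(0.8333) + (-3.1667)·(-3.1667) + (3.8333)·(3.8333)) / 5 = 44.8333/5 = 8.9667
  S[Y,Z] = ((-1.1667)·(1.8333) + (-3.1667)·(-0.1667) + (2.8333)·(-3.1667) + (0.8333)·(0.8333) + (-3.1667)·(-0.1667) + (3.8333)·(0.8333)) / 5 = -6.1667/5 = -1.2333
  S[Z,Z] = ((1.8333)·(1.8333) + (-0.1667)·(-0.1667) + (-3.1667)·(-3.1667) + (0.8333)·(0.8333) + (-0.1667)·(-0.1667) + (0.8333)·(0.8333)) / 5 = 14.8333/5 = 2.9667

S is symmetric (S[j,i] = S[i,j]). Assembling:

S = [[5.2, -3.4, 0.2],
 [-3.4, 8.9667, -1.2333],
 [0.2, -1.2333, 2.9667]]


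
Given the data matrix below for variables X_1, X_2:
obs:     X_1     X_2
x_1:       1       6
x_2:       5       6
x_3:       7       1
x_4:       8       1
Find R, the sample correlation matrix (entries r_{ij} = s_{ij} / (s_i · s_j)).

Step 1 — column means:
  mean(X_1) = (1 + 5 + 7 + 8) / 4 = 21/4 = 5.25
  mean(X_2) = (6 + 6 + 1 + 1) / 4 = 14/4 = 3.5

Step 2 — sample variances and covariances s[i,j] = (1/(n-1)) · Σ_k (x_{k,i} - mean_i) · (x_{k,j} - mean_j), with n-1 = 3:
  s[X_1,X_1] = ((-4.25)·(-4.25) + (-0.25)·(-0.25) + (1.75)·(1.75) + (2.75)·(2.75)) / 3 = 28.75/3 = 9.5833
  s[X_1,X_2] = ((-4.25)·(2.5) + (-0.25)·(2.5) + (1.75)·(-2.5) + (2.75)·(-2.5)) / 3 = -22.5/3 = -7.5
  s[X_2,X_2] = ((2.5)·(2.5) + (2.5)·(2.5) + (-2.5)·(-2.5) + (-2.5)·(-2.5)) / 3 = 25/3 = 8.3333
  Sample standard deviations s_i = √(s[i,i]):
  s(X_1) = √(9.5833) = 3.0957
  s(X_2) = √(8.3333) = 2.8868

Step 3 — r_{ij} = s_{ij} / (s_i · s_j):
  r[X_1,X_1] = 1 (diagonal).
  r[X_1,X_2] = -7.5 / (3.0957 · 2.8868) = -7.5 / 8.9365 = -0.8393
  r[X_2,X_2] = 1 (diagonal).

R is symmetric with unit diagonal. Assembling:

R = [[1, -0.8393],
 [-0.8393, 1]]


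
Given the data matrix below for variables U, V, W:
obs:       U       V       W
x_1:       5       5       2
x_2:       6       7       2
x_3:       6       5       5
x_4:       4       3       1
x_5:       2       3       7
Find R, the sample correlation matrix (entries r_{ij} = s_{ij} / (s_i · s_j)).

Step 1 — column means:
  mean(U) = (5 + 6 + 6 + 4 + 2) / 5 = 23/5 = 4.6
  mean(V) = (5 + 7 + 5 + 3 + 3) / 5 = 23/5 = 4.6
  mean(W) = (2 + 2 + 5 + 1 + 7) / 5 = 17/5 = 3.4

Step 2 — sample variances and covariances s[i,j] = (1/(n-1)) · Σ_k (x_{k,i} - mean_i) · (x_{k,j} - mean_j), with n-1 = 4:
  s[U,U] = ((0.4)·(0.4) + (1.4)·(1.4) + (1.4)·(1.4) + (-0.6)·(-0.6) + (-2.6)·(-2.6)) / 4 = 11.2/4 = 2.8
  s[U,V] = ((0.4)·(0.4) + (1.4)·(2.4) + (1.4)·(0.4) + (-0.6)·(-1.6) + (-2.6)·(-1.6)) / 4 = 9.2/4 = 2.3
  s[U,W] = ((0.4)·(-1.4) + (1.4)·(-1.4) + (1.4)·(1.6) + (-0.6)·(-2.4) + (-2.6)·(3.6)) / 4 = -8.2/4 = -2.05
  s[V,V] = ((0.4)·(0.4) + (2.4)·(2.4) + (0.4)·(0.4) + (-1.6)·(-1.6) + (-1.6)·(-1.6)) / 4 = 11.2/4 = 2.8
  s[V,W] = ((0.4)·(-1.4) + (2.4)·(-1.4) + (0.4)·(1.6) + (-1.6)·(-2.4) + (-1.6)·(3.6)) / 4 = -5.2/4 = -1.3
  s[W,W] = ((-1.4)·(-1.4) + (-1.4)·(-1.4) + (1.6)·(1.6) + (-2.4)·(-2.4) + (3.6)·(3.6)) / 4 = 25.2/4 = 6.3
  Sample standard deviations s_i = √(s[i,i]):
  s(U) = √(2.8) = 1.6733
  s(V) = √(2.8) = 1.6733
  s(W) = √(6.3) = 2.51

Step 3 — r_{ij} = s_{ij} / (s_i · s_j):
  r[U,U] = 1 (diagonal).
  r[U,V] = 2.3 / (1.6733 · 1.6733) = 2.3 / 2.8 = 0.8214
  r[U,W] = -2.05 / (1.6733 · 2.51) = -2.05 / 4.2 = -0.4881
  r[V,V] = 1 (diagonal).
  r[V,W] = -1.3 / (1.6733 · 2.51) = -1.3 / 4.2 = -0.3095
  r[W,W] = 1 (diagonal).

R is symmetric with unit diagonal. Assembling:

R = [[1, 0.8214, -0.4881],
 [0.8214, 1, -0.3095],
 [-0.4881, -0.3095, 1]]


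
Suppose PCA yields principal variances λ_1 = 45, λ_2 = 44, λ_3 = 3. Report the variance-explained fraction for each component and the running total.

Step 1 — total variance = trace(Sigma) = Σ λ_i = 45 + 44 + 3 = 92.

Step 2 — fraction explained by component i = λ_i / Σ λ:
  PC1: 45/92 = 0.4891
  PC2: 44/92 = 0.4783
  PC3: 3/92 = 0.0326

Step 3 — cumulative fraction after k components = (λ_1 + ... + λ_k) / Σ λ:
  k = 1: 45/92 = 0.4891
  k = 2: (45 + 44)/92 = 89/92 = 0.9674
  k = 3: (45 + 44 + 3)/92 = 92/92 = 1

Summary (fraction, with percent):

explained: PC1 0.4891 (48.91%), PC2 0.4783 (47.83%), PC3 0.0326 (3.26%);  cumulative: 0.4891, 0.9674, 1


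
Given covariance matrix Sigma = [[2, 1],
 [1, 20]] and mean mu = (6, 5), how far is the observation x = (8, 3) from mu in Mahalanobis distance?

Step 1 — centre the observation: (x - mu) = (2, -2).

Step 2 — invert Sigma. det(Sigma) = 2·20 - (1)² = 39.
  Sigma^{-1} = (1/det) · [[d, -b], [-b, a]] = [[0.5128, -0.0256],
 [-0.0256, 0.0513]].

Step 3 — form the quadratic (x - mu)^T · Sigma^{-1} · (x - mu):
  Sigma^{-1} · (x - mu) = (1.0769, -0.1538).
  (x - mu)^T · [Sigma^{-1} · (x - mu)] = (2)·(1.0769) + (-2)·(-0.1538) = 2.4615.

Step 4 — take square root: d = √(2.4615) ≈ 1.5689.

d(x, mu) = √(2.4615) ≈ 1.5689


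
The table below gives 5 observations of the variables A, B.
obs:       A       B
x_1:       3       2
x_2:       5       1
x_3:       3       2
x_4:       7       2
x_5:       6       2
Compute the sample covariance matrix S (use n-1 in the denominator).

Step 1 — column means:
  mean(A) = (3 + 5 + 3 + 7 + 6) / 5 = 24/5 = 4.8
  mean(B) = (2 + 1 + 2 + 2 + 2) / 5 = 9/5 = 1.8

Step 2 — sample covariance S[i,j] = (1/(n-1)) · Σ_k (x_{k,i} - mean_i) · (x_{k,j} - mean_j), with n-1 = 4.
  S[A,A] = ((-1.8)·(-1.8) + (0.2)·(0.2) + (-1.8)·(-1.8) + (2.2)·(2.2) + (1.2)·(1.2)) / 4 = 12.8/4 = 3.2
  S[A,B] = ((-1.8)·(0.2) + (0.2)·(-0.8) + (-1.8)·(0.2) + (2.2)·(0.2) + (1.2)·(0.2)) / 4 = -0.2/4 = -0.05
  S[B,B] = ((0.2)·(0.2) + (-0.8)·(-0.8) + (0.2)·(0.2) + (0.2)·(0.2) + (0.2)·(0.2)) / 4 = 0.8/4 = 0.2

S is symmetric (S[j,i] = S[i,j]). Assembling:

S = [[3.2, -0.05],
 [-0.05, 0.2]]


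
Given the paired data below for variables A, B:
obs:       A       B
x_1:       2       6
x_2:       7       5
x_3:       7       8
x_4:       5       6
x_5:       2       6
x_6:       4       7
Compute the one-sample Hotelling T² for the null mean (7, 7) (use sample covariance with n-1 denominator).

Step 1 — sample mean vector:
  mean(A) = (2 + 7 + 7 + 5 + 2 + 4) / 6 = 27/6 = 4.5
  mean(B) = (6 + 5 + 8 + 6 + 6 + 7) / 6 = 38/6 = 6.3333
  x̄ = (4.5, 6.3333),  deviation x̄ - mu_0 = (4.5, 6.3333) - (7, 7) = (-2.5, -0.6667).

Step 2 — sample covariance matrix, S[i,j] = (1/(n-1)) · Σ_k (x_{k,i} - mean_i) · (x_{k,j} - mean_j), divisor n-1 = 5:
  S[A,A] = ((-2.5)·(-2.5) + (2.5)·(2.5) + (2.5)·(2.5) + (0.5)·(0.5) + (-2.5)·(-2.5) + (-0.5)·(-0.5)) / 5 = 25.5/5 = 5.1
  S[A,B] = ((-2.5)·(-0.3333) + (2.5)·(-1.3333) + (2.5)·(1.6667) + (0.5)·(-0.3333) + (-2.5)·(-0.3333) + (-0.5)·(0.6667)) / 5 = 2/5 = 0.4
  S[B,B] = ((-0.3333)·(-0.3333) + (-1.3333)·(-1.3333) + (1.6667)·(1.6667) + (-0.3333)·(-0.3333) + (-0.3333)·(-0.3333) + (0.6667)·(0.6667)) / 5 = 5.3333/5 = 1.0667
  S = [[5.1, 0.4],
 [0.4, 1.0667]].

Step 3 — invert S. det(S) = 5.1·1.0667 - (0.4)² = 5.28.
  S^{-1} = (1/det) · [[d, -b], [-b, a]] = [[0.202, -0.0758],
 [-0.0758, 0.9659]].

Step 4 — quadratic form (x̄ - mu_0)^T · S^{-1} · (x̄ - mu_0):
  S^{-1} · (x̄ - mu_0) = (-0.4545, -0.4545),
  (x̄ - mu_0)^T · [...] = (-2.5)·(-0.4545) + (-0.6667)·(-0.4545) = 1.4394.

Step 5 — scale by n: T² = 6 · 1.4394 = 8.6364.

T² ≈ 8.6364


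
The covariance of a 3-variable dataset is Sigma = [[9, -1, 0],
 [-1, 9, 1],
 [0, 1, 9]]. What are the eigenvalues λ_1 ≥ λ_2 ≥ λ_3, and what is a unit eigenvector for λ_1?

Step 1 — characteristic polynomial p(λ) = det(λI - Sigma) = λ³ - tr·λ² + c_1·λ - det, where tr = trace, c_1 = sum of the principal 2×2 minors, det = det(Sigma):
  tr = 9 + 9 + 9 = 27,
  c_1 = (9·9 - (-1)²) + (9·9 - (0)²) + (9·9 - (1)²) = 80 + 81 + 80 = 241,
  det = 9·(9·9 - (1)²) - (-1)·((-1)·9 - (1)·(0)) + (0)·((-1)·(1) - 9·(0)) = 9·(80) - (-1)·(-9) + (0)·(-1) = 711.
  So p(λ) = λ³ - 27λ² + 241λ - 711.
Step 2 — look for an integer root (rational root theorem: any rational root is an integer divisor of 711). Testing λ = 9:
  p(9) = 729 - 2187 + 2169 - 711 = 0  ✓
  Dividing out (λ - 9): p(λ) = (λ - 9)(λ² - 18λ + 79).
Step 3 — remaining eigenvalues from the quadratic λ² - 18λ + 79 = 0:
  Δ = 18² - 4·79 = 324 - 316 = 8,  λ = (18 ± √8)/2 = (18 ± 2.8284)/2 ≈ 10.4142 or 7.5858.
  Sorted: λ_1 = 10.4142,  λ_2 = 9,  λ_3 = 7.5858  (check: sum = 27 = tr ✓).

Step 4 — unit eigenvector for λ_1 ≈ 10.4142: v spans the null space of (Sigma - λ_1 I), whose rows are
  r_1 = (-1.4142, -1, 0),  r_2 = (-1, -1.4142, 1),  r_3 = (0, 1, -1.4142).
  v is orthogonal to every row, so take v ∝ r_1 × r_2 = ((-1)·(1) - (0)·(-1.4142), (0)·(-1) - (-1.4142)·(1), (-1.4142)·(-1.4142) - (-1)·(-1)) ≈ (-1, 1.4142, 1).
  Rescale (multiply by -1 so the first nonzero entry is positive): u = (1, -1.4142, -1).
  ||u|| = √((1)² + (-1.4142)² + (-1)²) = √(4) ≈ 2,  v_1 = u/||u|| ≈ (0.5, -0.7071, -0.5) (||v_1|| = 1).

λ_1 = 10.4142,  λ_2 = 9,  λ_3 = 7.5858;  v_1 ≈ (0.5, -0.7071, -0.5)


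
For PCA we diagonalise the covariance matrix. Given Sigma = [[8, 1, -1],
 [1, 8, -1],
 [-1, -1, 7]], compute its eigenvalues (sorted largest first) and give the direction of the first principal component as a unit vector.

Step 1 — characteristic polynomial p(λ) = det(λI - Sigma) = λ³ - tr·λ² + c_1·λ - det, where tr = trace, c_1 = sum of the principal 2×2 minors, det = det(Sigma):
  tr = 8 + 8 + 7 = 23,
  c_1 = (8·8 - (1)²) + (8·7 - (-1)²) + (8·7 - (-1)²) = 63 + 55 + 55 = 173,
  det = 8·(8·7 - (-1)²) - (1)·((1)·7 - (-1)·(-1)) + (-1)·((1)·(-1) - 8·(-1)) = 8·(55) - (1)·(6) + (-1)·(7) = 427.
  So p(λ) = λ³ - 23λ² + 173λ - 427.
Step 2 — look for an integer root (rational root theorem: any rational root is an integer divisor of 427). Testing λ = 7:
  p(7) = 343 - 1127 + 1211 - 427 = 0  ✓
  Dividing out (λ - 7): p(λ) = (λ - 7)(λ² - 16λ + 61).
Step 3 — remaining eigenvalues from the quadratic λ² - 16λ + 61 = 0:
  Δ = 16² - 4·61 = 256 - 244 = 12,  λ = (16 ± √12)/2 = (16 ± 3.4641)/2 ≈ 9.7321 or 6.2679.
  Sorted: λ_1 = 9.7321,  λ_2 = 7,  λ_3 = 6.2679  (check: sum = 23 = tr ✓).

Step 4 — unit eigenvector for λ_1 ≈ 9.7321: v spans the null space of (Sigma - λ_1 I), whose rows are
  r_1 = (-1.7321, 1, -1),  r_2 = (1, -1.7321, -1),  r_3 = (-1, -1, -2.7321).
  v is orthogonal to every row, so take v ∝ r_1 × r_2 = ((1)·(-1) - (-1)·(-1.7321), (-1)·(1) - (-1.7321)·(-1), (-1.7321)·(-1.7321) - (1)·(1)) ≈ (-2.7321, -2.7321, 2).
  Rescale (multiply by -1 so the first nonzero entry is positive): u = (2.7321, 2.7321, -2).
  ||u|| = √((2.7321)² + (2.7321)² + (-2)²) = √(18.9282) ≈ 4.3507,  v_1 = u/||u|| ≈ (0.628, 0.628, -0.4597) (||v_1|| = 1).

λ_1 = 9.7321,  λ_2 = 7,  λ_3 = 6.2679;  v_1 ≈ (0.628, 0.628, -0.4597)


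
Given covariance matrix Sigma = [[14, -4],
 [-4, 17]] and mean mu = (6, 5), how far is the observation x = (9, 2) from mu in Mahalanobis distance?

Step 1 — centre the observation: (x - mu) = (3, -3).

Step 2 — invert Sigma. det(Sigma) = 14·17 - (-4)² = 222.
  Sigma^{-1} = (1/det) · [[d, -b], [-b, a]] = [[0.0766, 0.018],
 [0.018, 0.0631]].

Step 3 — form the quadratic (x - mu)^T · Sigma^{-1} · (x - mu):
  Sigma^{-1} · (x - mu) = (0.1757, -0.1351).
  (x - mu)^T · [Sigma^{-1} · (x - mu)] = (3)·(0.1757) + (-3)·(-0.1351) = 0.9324.

Step 4 — take square root: d = √(0.9324) ≈ 0.9656.

d(x, mu) = √(0.9324) ≈ 0.9656


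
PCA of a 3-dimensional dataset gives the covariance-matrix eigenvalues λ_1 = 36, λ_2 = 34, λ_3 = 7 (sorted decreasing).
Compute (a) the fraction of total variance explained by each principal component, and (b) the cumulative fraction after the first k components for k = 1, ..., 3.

Step 1 — total variance = trace(Sigma) = Σ λ_i = 36 + 34 + 7 = 77.

Step 2 — fraction explained by component i = λ_i / Σ λ:
  PC1: 36/77 = 0.4675
  PC2: 34/77 = 0.4416
  PC3: 7/77 = 0.0909

Step 3 — cumulative fraction after k components = (λ_1 + ... + λ_k) / Σ λ:
  k = 1: 36/77 = 0.4675
  k = 2: (36 + 34)/77 = 70/77 = 0.9091
  k = 3: (36 + 34 + 7)/77 = 77/77 = 1

Summary (fraction, with percent):

explained: PC1 0.4675 (46.75%), PC2 0.4416 (44.16%), PC3 0.0909 (9.09%);  cumulative: 0.4675, 0.9091, 1


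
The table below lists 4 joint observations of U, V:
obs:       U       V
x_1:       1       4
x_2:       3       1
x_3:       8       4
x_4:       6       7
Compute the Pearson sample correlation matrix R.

Step 1 — column means:
  mean(U) = (1 + 3 + 8 + 6) / 4 = 18/4 = 4.5
  mean(V) = (4 + 1 + 4 + 7) / 4 = 16/4 = 4

Step 2 — sample variances and covariances s[i,j] = (1/(n-1)) · Σ_k (x_{k,i} - mean_i) · (x_{k,j} - mean_j), with n-1 = 3:
  s[U,U] = ((-3.5)·(-3.5) + (-1.5)·(-1.5) + (3.5)·(3.5) + (1.5)·(1.5)) / 3 = 29/3 = 9.6667
  s[U,V] = ((-3.5)·(0) + (-1.5)·(-3) + (3.5)·(0) + (1.5)·(3)) / 3 = 9/3 = 3
  s[V,V] = ((0)·(0) + (-3)·(-3) + (0)·(0) + (3)·(3)) / 3 = 18/3 = 6
  Sample standard deviations s_i = √(s[i,i]):
  s(U) = √(9.6667) = 3.1091
  s(V) = √(6) = 2.4495

Step 3 — r_{ij} = s_{ij} / (s_i · s_j):
  r[U,U] = 1 (diagonal).
  r[U,V] = 3 / (3.1091 · 2.4495) = 3 / 7.6158 = 0.3939
  r[V,V] = 1 (diagonal).

R is symmetric with unit diagonal. Assembling:

R = [[1, 0.3939],
 [0.3939, 1]]


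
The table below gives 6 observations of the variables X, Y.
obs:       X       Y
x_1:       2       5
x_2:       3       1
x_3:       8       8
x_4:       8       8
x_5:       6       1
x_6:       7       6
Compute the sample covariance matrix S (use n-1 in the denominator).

Step 1 — column means:
  mean(X) = (2 + 3 + 8 + 8 + 6 + 7) / 6 = 34/6 = 5.6667
  mean(Y) = (5 + 1 + 8 + 8 + 1 + 6) / 6 = 29/6 = 4.8333

Step 2 — sample covariance S[i,j] = (1/(n-1)) · Σ_k (x_{k,i} - mean_i) · (x_{k,j} - mean_j), with n-1 = 5.
  S[X,X] = ((-3.6667)·(-3.6667) + (-2.6667)·(-2.6667) + (2.3333)·(2.3333) + (2.3333)·(2.3333) + (0.3333)·(0.3333) + (1.3333)·(1.3333)) / 5 = 33.3333/5 = 6.6667
  S[X,Y] = ((-3.6667)·(0.1667) + (-2.6667)·(-3.8333) + (2.3333)·(3.1667) + (2.3333)·(3.1667) + (0.3333)·(-3.8333) + (1.3333)·(1.1667)) / 5 = 24.6667/5 = 4.9333
  S[Y,Y] = ((0.1667)·(0.1667) + (-3.8333)·(-3.8333) + (3.1667)·(3.1667) + (3.1667)·(3.1667) + (-3.8333)·(-3.8333) + (1.1667)·(1.1667)) / 5 = 50.8333/5 = 10.1667

S is symmetric (S[j,i] = S[i,j]). Assembling:

S = [[6.6667, 4.9333],
 [4.9333, 10.1667]]
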